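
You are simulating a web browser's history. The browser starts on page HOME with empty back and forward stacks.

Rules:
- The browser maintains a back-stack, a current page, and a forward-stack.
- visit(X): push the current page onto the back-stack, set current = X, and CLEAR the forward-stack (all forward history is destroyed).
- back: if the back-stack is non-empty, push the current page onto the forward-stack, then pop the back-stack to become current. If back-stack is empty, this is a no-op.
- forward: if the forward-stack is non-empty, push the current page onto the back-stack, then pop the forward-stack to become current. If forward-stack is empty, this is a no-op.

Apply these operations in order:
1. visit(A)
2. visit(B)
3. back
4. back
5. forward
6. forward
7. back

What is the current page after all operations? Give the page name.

Answer: A

Derivation:
After 1 (visit(A)): cur=A back=1 fwd=0
After 2 (visit(B)): cur=B back=2 fwd=0
After 3 (back): cur=A back=1 fwd=1
After 4 (back): cur=HOME back=0 fwd=2
After 5 (forward): cur=A back=1 fwd=1
After 6 (forward): cur=B back=2 fwd=0
After 7 (back): cur=A back=1 fwd=1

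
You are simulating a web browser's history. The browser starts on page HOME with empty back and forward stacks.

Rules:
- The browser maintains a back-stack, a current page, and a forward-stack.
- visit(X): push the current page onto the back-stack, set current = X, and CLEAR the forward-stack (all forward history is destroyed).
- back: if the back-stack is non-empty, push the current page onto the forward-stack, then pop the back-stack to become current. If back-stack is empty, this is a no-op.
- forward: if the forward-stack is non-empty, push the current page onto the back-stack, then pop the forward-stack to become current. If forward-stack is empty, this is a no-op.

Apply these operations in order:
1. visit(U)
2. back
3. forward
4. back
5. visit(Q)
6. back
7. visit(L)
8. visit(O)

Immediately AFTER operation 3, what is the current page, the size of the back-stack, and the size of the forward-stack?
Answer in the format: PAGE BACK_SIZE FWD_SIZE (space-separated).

After 1 (visit(U)): cur=U back=1 fwd=0
After 2 (back): cur=HOME back=0 fwd=1
After 3 (forward): cur=U back=1 fwd=0

U 1 0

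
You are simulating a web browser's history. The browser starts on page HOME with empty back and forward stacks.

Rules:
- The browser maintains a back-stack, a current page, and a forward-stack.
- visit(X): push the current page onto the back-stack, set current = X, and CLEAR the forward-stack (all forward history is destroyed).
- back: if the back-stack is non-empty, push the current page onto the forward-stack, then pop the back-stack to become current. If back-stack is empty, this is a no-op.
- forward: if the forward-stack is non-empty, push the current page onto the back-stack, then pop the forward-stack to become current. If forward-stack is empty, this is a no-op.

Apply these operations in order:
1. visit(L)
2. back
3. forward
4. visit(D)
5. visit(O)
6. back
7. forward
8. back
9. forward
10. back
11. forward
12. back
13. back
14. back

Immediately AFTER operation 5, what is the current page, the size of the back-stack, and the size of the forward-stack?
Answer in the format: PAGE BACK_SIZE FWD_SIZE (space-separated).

After 1 (visit(L)): cur=L back=1 fwd=0
After 2 (back): cur=HOME back=0 fwd=1
After 3 (forward): cur=L back=1 fwd=0
After 4 (visit(D)): cur=D back=2 fwd=0
After 5 (visit(O)): cur=O back=3 fwd=0

O 3 0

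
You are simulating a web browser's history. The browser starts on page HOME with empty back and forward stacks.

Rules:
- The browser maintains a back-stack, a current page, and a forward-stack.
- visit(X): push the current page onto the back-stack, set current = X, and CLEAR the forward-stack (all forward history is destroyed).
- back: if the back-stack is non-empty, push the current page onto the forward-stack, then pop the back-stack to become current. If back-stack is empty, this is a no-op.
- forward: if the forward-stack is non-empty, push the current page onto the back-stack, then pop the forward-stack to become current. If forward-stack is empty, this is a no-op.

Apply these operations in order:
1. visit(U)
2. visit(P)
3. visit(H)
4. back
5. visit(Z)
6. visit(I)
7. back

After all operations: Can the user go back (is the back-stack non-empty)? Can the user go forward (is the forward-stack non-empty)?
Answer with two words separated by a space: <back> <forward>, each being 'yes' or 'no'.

Answer: yes yes

Derivation:
After 1 (visit(U)): cur=U back=1 fwd=0
After 2 (visit(P)): cur=P back=2 fwd=0
After 3 (visit(H)): cur=H back=3 fwd=0
After 4 (back): cur=P back=2 fwd=1
After 5 (visit(Z)): cur=Z back=3 fwd=0
After 6 (visit(I)): cur=I back=4 fwd=0
After 7 (back): cur=Z back=3 fwd=1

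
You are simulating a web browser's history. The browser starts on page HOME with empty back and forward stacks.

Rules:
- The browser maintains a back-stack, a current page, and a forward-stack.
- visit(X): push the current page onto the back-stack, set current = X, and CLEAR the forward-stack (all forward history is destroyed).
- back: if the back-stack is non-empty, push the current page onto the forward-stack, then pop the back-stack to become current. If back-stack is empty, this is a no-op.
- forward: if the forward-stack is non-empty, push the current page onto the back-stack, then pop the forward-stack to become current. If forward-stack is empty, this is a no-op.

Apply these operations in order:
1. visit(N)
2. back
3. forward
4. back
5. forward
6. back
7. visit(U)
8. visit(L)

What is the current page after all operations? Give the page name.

After 1 (visit(N)): cur=N back=1 fwd=0
After 2 (back): cur=HOME back=0 fwd=1
After 3 (forward): cur=N back=1 fwd=0
After 4 (back): cur=HOME back=0 fwd=1
After 5 (forward): cur=N back=1 fwd=0
After 6 (back): cur=HOME back=0 fwd=1
After 7 (visit(U)): cur=U back=1 fwd=0
After 8 (visit(L)): cur=L back=2 fwd=0

Answer: L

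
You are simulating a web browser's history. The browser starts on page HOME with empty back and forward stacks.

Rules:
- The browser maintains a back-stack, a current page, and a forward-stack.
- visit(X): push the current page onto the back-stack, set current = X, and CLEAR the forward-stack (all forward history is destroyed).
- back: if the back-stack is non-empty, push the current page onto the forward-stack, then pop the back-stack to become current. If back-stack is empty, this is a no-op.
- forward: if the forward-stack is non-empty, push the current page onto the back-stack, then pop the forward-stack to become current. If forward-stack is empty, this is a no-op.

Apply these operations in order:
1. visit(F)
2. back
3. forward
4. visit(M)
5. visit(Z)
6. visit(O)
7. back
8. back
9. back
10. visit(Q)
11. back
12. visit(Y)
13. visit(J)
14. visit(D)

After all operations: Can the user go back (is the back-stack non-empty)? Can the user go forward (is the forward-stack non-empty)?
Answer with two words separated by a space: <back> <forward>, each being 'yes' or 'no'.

Answer: yes no

Derivation:
After 1 (visit(F)): cur=F back=1 fwd=0
After 2 (back): cur=HOME back=0 fwd=1
After 3 (forward): cur=F back=1 fwd=0
After 4 (visit(M)): cur=M back=2 fwd=0
After 5 (visit(Z)): cur=Z back=3 fwd=0
After 6 (visit(O)): cur=O back=4 fwd=0
After 7 (back): cur=Z back=3 fwd=1
After 8 (back): cur=M back=2 fwd=2
After 9 (back): cur=F back=1 fwd=3
After 10 (visit(Q)): cur=Q back=2 fwd=0
After 11 (back): cur=F back=1 fwd=1
After 12 (visit(Y)): cur=Y back=2 fwd=0
After 13 (visit(J)): cur=J back=3 fwd=0
After 14 (visit(D)): cur=D back=4 fwd=0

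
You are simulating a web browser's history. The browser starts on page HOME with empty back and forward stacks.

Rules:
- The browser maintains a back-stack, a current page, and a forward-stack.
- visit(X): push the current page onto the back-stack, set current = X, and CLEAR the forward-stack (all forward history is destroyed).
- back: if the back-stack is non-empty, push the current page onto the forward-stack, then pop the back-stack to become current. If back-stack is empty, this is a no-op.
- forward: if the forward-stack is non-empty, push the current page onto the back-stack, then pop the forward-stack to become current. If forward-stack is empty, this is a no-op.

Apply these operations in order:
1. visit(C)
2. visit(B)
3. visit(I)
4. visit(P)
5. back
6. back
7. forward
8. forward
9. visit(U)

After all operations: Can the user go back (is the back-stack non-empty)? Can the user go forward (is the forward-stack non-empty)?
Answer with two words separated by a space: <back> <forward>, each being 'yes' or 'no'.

Answer: yes no

Derivation:
After 1 (visit(C)): cur=C back=1 fwd=0
After 2 (visit(B)): cur=B back=2 fwd=0
After 3 (visit(I)): cur=I back=3 fwd=0
After 4 (visit(P)): cur=P back=4 fwd=0
After 5 (back): cur=I back=3 fwd=1
After 6 (back): cur=B back=2 fwd=2
After 7 (forward): cur=I back=3 fwd=1
After 8 (forward): cur=P back=4 fwd=0
After 9 (visit(U)): cur=U back=5 fwd=0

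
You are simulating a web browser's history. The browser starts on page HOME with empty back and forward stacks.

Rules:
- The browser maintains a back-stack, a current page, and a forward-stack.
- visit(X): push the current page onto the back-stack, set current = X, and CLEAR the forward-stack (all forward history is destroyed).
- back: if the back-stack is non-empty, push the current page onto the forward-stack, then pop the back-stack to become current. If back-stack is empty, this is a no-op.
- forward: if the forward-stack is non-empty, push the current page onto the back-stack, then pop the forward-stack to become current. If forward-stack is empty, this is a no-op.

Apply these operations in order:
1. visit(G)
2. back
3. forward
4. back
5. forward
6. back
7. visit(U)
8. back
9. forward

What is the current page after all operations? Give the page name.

Answer: U

Derivation:
After 1 (visit(G)): cur=G back=1 fwd=0
After 2 (back): cur=HOME back=0 fwd=1
After 3 (forward): cur=G back=1 fwd=0
After 4 (back): cur=HOME back=0 fwd=1
After 5 (forward): cur=G back=1 fwd=0
After 6 (back): cur=HOME back=0 fwd=1
After 7 (visit(U)): cur=U back=1 fwd=0
After 8 (back): cur=HOME back=0 fwd=1
After 9 (forward): cur=U back=1 fwd=0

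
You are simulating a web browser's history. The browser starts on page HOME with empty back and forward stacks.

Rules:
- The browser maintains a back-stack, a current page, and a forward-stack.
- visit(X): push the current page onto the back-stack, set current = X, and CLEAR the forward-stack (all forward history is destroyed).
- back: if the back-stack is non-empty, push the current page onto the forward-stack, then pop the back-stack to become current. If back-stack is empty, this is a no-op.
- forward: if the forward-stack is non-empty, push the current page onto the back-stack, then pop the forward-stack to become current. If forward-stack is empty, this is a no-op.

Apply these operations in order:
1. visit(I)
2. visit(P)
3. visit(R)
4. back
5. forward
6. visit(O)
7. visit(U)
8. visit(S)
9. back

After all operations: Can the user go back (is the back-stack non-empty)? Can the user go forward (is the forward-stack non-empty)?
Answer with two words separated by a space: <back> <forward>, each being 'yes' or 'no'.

After 1 (visit(I)): cur=I back=1 fwd=0
After 2 (visit(P)): cur=P back=2 fwd=0
After 3 (visit(R)): cur=R back=3 fwd=0
After 4 (back): cur=P back=2 fwd=1
After 5 (forward): cur=R back=3 fwd=0
After 6 (visit(O)): cur=O back=4 fwd=0
After 7 (visit(U)): cur=U back=5 fwd=0
After 8 (visit(S)): cur=S back=6 fwd=0
After 9 (back): cur=U back=5 fwd=1

Answer: yes yes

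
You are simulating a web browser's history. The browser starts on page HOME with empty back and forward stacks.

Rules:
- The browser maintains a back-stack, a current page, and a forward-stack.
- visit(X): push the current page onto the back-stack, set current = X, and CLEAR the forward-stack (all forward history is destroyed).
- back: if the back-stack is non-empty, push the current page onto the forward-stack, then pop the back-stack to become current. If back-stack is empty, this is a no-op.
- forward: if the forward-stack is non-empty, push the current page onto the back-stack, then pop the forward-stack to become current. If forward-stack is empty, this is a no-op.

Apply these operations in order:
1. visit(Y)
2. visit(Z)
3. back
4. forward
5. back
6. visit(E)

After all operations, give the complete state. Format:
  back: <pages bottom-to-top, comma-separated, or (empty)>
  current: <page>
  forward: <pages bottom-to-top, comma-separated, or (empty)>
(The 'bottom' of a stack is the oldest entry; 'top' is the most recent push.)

After 1 (visit(Y)): cur=Y back=1 fwd=0
After 2 (visit(Z)): cur=Z back=2 fwd=0
After 3 (back): cur=Y back=1 fwd=1
After 4 (forward): cur=Z back=2 fwd=0
After 5 (back): cur=Y back=1 fwd=1
After 6 (visit(E)): cur=E back=2 fwd=0

Answer: back: HOME,Y
current: E
forward: (empty)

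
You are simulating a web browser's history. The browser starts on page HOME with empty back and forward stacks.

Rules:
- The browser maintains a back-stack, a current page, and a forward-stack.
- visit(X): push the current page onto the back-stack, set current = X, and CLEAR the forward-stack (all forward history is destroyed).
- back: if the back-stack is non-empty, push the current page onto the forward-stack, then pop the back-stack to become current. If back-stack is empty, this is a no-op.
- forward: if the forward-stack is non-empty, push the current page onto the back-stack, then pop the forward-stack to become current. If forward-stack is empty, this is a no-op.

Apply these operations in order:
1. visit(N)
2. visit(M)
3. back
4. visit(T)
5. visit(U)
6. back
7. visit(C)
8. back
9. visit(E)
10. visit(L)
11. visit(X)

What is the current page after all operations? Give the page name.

Answer: X

Derivation:
After 1 (visit(N)): cur=N back=1 fwd=0
After 2 (visit(M)): cur=M back=2 fwd=0
After 3 (back): cur=N back=1 fwd=1
After 4 (visit(T)): cur=T back=2 fwd=0
After 5 (visit(U)): cur=U back=3 fwd=0
After 6 (back): cur=T back=2 fwd=1
After 7 (visit(C)): cur=C back=3 fwd=0
After 8 (back): cur=T back=2 fwd=1
After 9 (visit(E)): cur=E back=3 fwd=0
After 10 (visit(L)): cur=L back=4 fwd=0
After 11 (visit(X)): cur=X back=5 fwd=0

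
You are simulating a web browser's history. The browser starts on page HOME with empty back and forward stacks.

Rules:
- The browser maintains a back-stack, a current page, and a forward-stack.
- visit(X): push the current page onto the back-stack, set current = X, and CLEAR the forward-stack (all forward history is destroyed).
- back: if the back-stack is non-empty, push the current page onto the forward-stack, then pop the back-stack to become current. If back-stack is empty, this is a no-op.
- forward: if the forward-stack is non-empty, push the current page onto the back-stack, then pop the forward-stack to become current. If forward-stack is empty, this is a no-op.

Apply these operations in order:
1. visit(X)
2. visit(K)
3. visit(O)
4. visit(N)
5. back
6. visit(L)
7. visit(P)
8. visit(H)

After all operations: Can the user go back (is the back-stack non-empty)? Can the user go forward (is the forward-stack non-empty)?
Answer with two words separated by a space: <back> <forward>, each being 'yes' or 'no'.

Answer: yes no

Derivation:
After 1 (visit(X)): cur=X back=1 fwd=0
After 2 (visit(K)): cur=K back=2 fwd=0
After 3 (visit(O)): cur=O back=3 fwd=0
After 4 (visit(N)): cur=N back=4 fwd=0
After 5 (back): cur=O back=3 fwd=1
After 6 (visit(L)): cur=L back=4 fwd=0
After 7 (visit(P)): cur=P back=5 fwd=0
After 8 (visit(H)): cur=H back=6 fwd=0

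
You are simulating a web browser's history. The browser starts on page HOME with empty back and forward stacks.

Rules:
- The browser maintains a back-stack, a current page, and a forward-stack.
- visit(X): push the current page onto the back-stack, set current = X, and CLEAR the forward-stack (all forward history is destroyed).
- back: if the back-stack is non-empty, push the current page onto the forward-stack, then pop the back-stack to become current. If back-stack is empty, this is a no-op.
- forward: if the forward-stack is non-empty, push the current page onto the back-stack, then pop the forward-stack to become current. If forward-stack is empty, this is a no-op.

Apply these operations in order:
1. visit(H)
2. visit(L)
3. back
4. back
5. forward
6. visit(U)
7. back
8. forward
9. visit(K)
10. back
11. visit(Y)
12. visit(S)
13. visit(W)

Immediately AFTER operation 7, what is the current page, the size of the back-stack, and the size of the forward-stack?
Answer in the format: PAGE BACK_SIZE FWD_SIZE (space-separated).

After 1 (visit(H)): cur=H back=1 fwd=0
After 2 (visit(L)): cur=L back=2 fwd=0
After 3 (back): cur=H back=1 fwd=1
After 4 (back): cur=HOME back=0 fwd=2
After 5 (forward): cur=H back=1 fwd=1
After 6 (visit(U)): cur=U back=2 fwd=0
After 7 (back): cur=H back=1 fwd=1

H 1 1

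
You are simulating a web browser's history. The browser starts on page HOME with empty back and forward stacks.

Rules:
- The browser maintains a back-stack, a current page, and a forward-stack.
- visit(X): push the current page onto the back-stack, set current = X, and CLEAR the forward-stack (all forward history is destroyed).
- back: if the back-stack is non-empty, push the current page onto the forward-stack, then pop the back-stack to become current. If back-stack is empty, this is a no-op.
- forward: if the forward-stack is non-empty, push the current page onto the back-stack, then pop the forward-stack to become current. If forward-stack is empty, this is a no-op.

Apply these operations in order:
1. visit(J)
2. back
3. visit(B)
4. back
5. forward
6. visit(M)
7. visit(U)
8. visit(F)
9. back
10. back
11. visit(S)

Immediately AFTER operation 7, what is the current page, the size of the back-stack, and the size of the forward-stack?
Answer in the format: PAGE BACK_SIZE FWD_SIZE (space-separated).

After 1 (visit(J)): cur=J back=1 fwd=0
After 2 (back): cur=HOME back=0 fwd=1
After 3 (visit(B)): cur=B back=1 fwd=0
After 4 (back): cur=HOME back=0 fwd=1
After 5 (forward): cur=B back=1 fwd=0
After 6 (visit(M)): cur=M back=2 fwd=0
After 7 (visit(U)): cur=U back=3 fwd=0

U 3 0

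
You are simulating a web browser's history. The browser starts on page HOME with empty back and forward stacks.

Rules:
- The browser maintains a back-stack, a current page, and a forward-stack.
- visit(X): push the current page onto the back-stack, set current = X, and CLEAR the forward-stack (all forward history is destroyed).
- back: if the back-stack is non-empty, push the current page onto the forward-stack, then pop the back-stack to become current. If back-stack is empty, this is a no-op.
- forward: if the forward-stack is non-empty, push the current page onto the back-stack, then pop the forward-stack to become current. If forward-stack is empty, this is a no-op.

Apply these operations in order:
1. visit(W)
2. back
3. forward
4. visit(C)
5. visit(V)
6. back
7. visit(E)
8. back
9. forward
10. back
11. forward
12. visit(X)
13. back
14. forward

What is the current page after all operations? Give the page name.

After 1 (visit(W)): cur=W back=1 fwd=0
After 2 (back): cur=HOME back=0 fwd=1
After 3 (forward): cur=W back=1 fwd=0
After 4 (visit(C)): cur=C back=2 fwd=0
After 5 (visit(V)): cur=V back=3 fwd=0
After 6 (back): cur=C back=2 fwd=1
After 7 (visit(E)): cur=E back=3 fwd=0
After 8 (back): cur=C back=2 fwd=1
After 9 (forward): cur=E back=3 fwd=0
After 10 (back): cur=C back=2 fwd=1
After 11 (forward): cur=E back=3 fwd=0
After 12 (visit(X)): cur=X back=4 fwd=0
After 13 (back): cur=E back=3 fwd=1
After 14 (forward): cur=X back=4 fwd=0

Answer: X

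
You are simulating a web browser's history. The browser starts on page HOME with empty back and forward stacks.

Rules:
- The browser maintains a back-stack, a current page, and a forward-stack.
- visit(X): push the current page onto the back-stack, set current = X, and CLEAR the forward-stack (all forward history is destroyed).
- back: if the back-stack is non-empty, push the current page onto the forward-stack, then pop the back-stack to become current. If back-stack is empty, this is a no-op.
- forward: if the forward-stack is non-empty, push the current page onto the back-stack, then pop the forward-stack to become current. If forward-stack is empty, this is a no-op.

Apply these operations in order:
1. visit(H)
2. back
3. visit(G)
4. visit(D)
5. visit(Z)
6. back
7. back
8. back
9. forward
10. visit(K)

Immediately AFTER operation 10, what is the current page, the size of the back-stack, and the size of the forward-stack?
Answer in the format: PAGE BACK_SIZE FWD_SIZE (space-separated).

After 1 (visit(H)): cur=H back=1 fwd=0
After 2 (back): cur=HOME back=0 fwd=1
After 3 (visit(G)): cur=G back=1 fwd=0
After 4 (visit(D)): cur=D back=2 fwd=0
After 5 (visit(Z)): cur=Z back=3 fwd=0
After 6 (back): cur=D back=2 fwd=1
After 7 (back): cur=G back=1 fwd=2
After 8 (back): cur=HOME back=0 fwd=3
After 9 (forward): cur=G back=1 fwd=2
After 10 (visit(K)): cur=K back=2 fwd=0

K 2 0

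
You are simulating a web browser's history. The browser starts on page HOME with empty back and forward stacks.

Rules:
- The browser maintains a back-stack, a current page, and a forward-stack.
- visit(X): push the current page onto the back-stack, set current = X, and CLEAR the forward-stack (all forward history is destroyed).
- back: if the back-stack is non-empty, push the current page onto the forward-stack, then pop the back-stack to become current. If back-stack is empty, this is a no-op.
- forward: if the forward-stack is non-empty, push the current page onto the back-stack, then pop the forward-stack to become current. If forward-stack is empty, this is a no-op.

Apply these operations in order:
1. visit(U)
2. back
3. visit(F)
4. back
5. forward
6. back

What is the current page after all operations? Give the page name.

Answer: HOME

Derivation:
After 1 (visit(U)): cur=U back=1 fwd=0
After 2 (back): cur=HOME back=0 fwd=1
After 3 (visit(F)): cur=F back=1 fwd=0
After 4 (back): cur=HOME back=0 fwd=1
After 5 (forward): cur=F back=1 fwd=0
After 6 (back): cur=HOME back=0 fwd=1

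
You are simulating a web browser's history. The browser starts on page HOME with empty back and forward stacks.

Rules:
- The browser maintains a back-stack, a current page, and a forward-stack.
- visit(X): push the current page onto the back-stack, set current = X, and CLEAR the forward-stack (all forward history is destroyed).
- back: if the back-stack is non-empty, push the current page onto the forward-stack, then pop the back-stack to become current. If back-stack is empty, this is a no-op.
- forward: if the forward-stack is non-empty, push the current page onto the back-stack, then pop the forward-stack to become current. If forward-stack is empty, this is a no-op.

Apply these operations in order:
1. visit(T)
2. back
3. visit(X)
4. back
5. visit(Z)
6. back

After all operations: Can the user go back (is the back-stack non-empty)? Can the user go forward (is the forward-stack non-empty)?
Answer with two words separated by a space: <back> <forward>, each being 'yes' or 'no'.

After 1 (visit(T)): cur=T back=1 fwd=0
After 2 (back): cur=HOME back=0 fwd=1
After 3 (visit(X)): cur=X back=1 fwd=0
After 4 (back): cur=HOME back=0 fwd=1
After 5 (visit(Z)): cur=Z back=1 fwd=0
After 6 (back): cur=HOME back=0 fwd=1

Answer: no yes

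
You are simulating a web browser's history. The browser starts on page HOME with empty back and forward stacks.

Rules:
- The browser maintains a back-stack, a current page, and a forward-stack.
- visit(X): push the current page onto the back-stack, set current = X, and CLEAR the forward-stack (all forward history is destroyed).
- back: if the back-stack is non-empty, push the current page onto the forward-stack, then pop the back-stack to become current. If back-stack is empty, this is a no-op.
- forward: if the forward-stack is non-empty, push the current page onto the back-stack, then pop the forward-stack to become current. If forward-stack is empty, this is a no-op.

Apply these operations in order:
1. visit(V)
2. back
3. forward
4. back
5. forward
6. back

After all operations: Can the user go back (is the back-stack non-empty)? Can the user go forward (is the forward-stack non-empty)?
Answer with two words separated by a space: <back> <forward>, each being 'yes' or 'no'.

After 1 (visit(V)): cur=V back=1 fwd=0
After 2 (back): cur=HOME back=0 fwd=1
After 3 (forward): cur=V back=1 fwd=0
After 4 (back): cur=HOME back=0 fwd=1
After 5 (forward): cur=V back=1 fwd=0
After 6 (back): cur=HOME back=0 fwd=1

Answer: no yes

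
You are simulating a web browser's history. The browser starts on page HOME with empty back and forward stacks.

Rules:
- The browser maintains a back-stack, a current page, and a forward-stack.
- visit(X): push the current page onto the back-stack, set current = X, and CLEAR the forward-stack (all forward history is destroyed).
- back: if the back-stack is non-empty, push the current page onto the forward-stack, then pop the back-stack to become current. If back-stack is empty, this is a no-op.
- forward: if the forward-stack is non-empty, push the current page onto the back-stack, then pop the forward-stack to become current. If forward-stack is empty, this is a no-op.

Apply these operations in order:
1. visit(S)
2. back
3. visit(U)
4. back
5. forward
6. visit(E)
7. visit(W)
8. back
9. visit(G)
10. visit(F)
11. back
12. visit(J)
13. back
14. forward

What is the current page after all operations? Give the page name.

Answer: J

Derivation:
After 1 (visit(S)): cur=S back=1 fwd=0
After 2 (back): cur=HOME back=0 fwd=1
After 3 (visit(U)): cur=U back=1 fwd=0
After 4 (back): cur=HOME back=0 fwd=1
After 5 (forward): cur=U back=1 fwd=0
After 6 (visit(E)): cur=E back=2 fwd=0
After 7 (visit(W)): cur=W back=3 fwd=0
After 8 (back): cur=E back=2 fwd=1
After 9 (visit(G)): cur=G back=3 fwd=0
After 10 (visit(F)): cur=F back=4 fwd=0
After 11 (back): cur=G back=3 fwd=1
After 12 (visit(J)): cur=J back=4 fwd=0
After 13 (back): cur=G back=3 fwd=1
After 14 (forward): cur=J back=4 fwd=0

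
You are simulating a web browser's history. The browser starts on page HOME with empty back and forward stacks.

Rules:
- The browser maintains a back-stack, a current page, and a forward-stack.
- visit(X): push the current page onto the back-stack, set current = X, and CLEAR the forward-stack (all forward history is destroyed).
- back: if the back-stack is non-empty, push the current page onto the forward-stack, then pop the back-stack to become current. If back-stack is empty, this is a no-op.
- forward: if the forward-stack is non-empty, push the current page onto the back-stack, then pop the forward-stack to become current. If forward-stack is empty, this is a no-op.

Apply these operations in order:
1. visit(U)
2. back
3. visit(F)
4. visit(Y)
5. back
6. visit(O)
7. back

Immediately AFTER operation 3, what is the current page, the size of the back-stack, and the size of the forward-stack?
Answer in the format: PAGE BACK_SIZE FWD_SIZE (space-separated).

After 1 (visit(U)): cur=U back=1 fwd=0
After 2 (back): cur=HOME back=0 fwd=1
After 3 (visit(F)): cur=F back=1 fwd=0

F 1 0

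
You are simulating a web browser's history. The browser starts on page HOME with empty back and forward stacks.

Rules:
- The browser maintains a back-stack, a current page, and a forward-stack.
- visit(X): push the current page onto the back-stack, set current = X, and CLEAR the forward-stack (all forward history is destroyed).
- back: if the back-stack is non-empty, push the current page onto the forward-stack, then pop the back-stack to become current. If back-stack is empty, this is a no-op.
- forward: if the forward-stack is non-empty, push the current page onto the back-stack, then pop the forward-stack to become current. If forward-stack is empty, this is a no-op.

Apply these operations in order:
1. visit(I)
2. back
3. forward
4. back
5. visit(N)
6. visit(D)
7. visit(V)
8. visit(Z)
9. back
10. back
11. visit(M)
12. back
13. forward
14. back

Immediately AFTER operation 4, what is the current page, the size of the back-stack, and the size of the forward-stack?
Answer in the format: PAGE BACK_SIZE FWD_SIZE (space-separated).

After 1 (visit(I)): cur=I back=1 fwd=0
After 2 (back): cur=HOME back=0 fwd=1
After 3 (forward): cur=I back=1 fwd=0
After 4 (back): cur=HOME back=0 fwd=1

HOME 0 1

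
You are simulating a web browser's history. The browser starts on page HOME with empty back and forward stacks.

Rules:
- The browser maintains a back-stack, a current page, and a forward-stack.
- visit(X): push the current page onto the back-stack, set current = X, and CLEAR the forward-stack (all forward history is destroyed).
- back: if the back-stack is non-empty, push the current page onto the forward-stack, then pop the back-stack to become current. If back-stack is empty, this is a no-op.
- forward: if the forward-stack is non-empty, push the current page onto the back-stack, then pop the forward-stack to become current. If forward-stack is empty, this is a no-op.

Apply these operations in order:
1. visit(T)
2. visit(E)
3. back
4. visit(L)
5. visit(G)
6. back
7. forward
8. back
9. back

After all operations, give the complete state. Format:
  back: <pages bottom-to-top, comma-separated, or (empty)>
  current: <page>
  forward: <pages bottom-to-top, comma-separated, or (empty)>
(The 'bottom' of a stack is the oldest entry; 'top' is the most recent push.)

Answer: back: HOME
current: T
forward: G,L

Derivation:
After 1 (visit(T)): cur=T back=1 fwd=0
After 2 (visit(E)): cur=E back=2 fwd=0
After 3 (back): cur=T back=1 fwd=1
After 4 (visit(L)): cur=L back=2 fwd=0
After 5 (visit(G)): cur=G back=3 fwd=0
After 6 (back): cur=L back=2 fwd=1
After 7 (forward): cur=G back=3 fwd=0
After 8 (back): cur=L back=2 fwd=1
After 9 (back): cur=T back=1 fwd=2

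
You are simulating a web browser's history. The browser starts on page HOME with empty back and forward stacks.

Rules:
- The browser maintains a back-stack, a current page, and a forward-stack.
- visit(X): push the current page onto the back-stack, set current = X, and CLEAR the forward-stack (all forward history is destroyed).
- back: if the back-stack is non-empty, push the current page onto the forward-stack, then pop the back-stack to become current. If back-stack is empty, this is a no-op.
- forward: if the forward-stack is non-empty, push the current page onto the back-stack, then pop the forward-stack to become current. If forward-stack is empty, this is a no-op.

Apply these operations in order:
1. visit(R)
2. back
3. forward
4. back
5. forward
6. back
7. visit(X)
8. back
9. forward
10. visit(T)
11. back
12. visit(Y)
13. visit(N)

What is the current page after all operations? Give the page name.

Answer: N

Derivation:
After 1 (visit(R)): cur=R back=1 fwd=0
After 2 (back): cur=HOME back=0 fwd=1
After 3 (forward): cur=R back=1 fwd=0
After 4 (back): cur=HOME back=0 fwd=1
After 5 (forward): cur=R back=1 fwd=0
After 6 (back): cur=HOME back=0 fwd=1
After 7 (visit(X)): cur=X back=1 fwd=0
After 8 (back): cur=HOME back=0 fwd=1
After 9 (forward): cur=X back=1 fwd=0
After 10 (visit(T)): cur=T back=2 fwd=0
After 11 (back): cur=X back=1 fwd=1
After 12 (visit(Y)): cur=Y back=2 fwd=0
After 13 (visit(N)): cur=N back=3 fwd=0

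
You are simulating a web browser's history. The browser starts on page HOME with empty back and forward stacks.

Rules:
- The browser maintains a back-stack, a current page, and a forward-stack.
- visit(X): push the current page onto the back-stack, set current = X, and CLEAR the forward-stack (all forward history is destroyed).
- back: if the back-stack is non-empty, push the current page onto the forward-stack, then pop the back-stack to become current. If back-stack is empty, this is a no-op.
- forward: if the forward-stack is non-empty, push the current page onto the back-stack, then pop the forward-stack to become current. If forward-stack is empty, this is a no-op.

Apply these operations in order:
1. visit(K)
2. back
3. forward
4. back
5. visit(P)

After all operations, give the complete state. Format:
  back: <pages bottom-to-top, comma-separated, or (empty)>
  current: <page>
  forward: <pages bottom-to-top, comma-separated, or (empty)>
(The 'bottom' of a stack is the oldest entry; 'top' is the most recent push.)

After 1 (visit(K)): cur=K back=1 fwd=0
After 2 (back): cur=HOME back=0 fwd=1
After 3 (forward): cur=K back=1 fwd=0
After 4 (back): cur=HOME back=0 fwd=1
After 5 (visit(P)): cur=P back=1 fwd=0

Answer: back: HOME
current: P
forward: (empty)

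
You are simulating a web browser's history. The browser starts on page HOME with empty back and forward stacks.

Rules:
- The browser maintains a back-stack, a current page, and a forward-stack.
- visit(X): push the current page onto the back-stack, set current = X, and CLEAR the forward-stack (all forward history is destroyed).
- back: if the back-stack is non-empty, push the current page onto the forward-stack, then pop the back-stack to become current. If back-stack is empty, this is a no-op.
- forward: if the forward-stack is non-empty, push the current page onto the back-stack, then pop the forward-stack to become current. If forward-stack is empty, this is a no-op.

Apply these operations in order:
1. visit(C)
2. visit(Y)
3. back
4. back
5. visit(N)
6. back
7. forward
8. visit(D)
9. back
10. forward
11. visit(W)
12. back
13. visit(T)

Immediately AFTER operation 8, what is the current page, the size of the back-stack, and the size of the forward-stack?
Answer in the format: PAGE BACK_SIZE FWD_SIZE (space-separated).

After 1 (visit(C)): cur=C back=1 fwd=0
After 2 (visit(Y)): cur=Y back=2 fwd=0
After 3 (back): cur=C back=1 fwd=1
After 4 (back): cur=HOME back=0 fwd=2
After 5 (visit(N)): cur=N back=1 fwd=0
After 6 (back): cur=HOME back=0 fwd=1
After 7 (forward): cur=N back=1 fwd=0
After 8 (visit(D)): cur=D back=2 fwd=0

D 2 0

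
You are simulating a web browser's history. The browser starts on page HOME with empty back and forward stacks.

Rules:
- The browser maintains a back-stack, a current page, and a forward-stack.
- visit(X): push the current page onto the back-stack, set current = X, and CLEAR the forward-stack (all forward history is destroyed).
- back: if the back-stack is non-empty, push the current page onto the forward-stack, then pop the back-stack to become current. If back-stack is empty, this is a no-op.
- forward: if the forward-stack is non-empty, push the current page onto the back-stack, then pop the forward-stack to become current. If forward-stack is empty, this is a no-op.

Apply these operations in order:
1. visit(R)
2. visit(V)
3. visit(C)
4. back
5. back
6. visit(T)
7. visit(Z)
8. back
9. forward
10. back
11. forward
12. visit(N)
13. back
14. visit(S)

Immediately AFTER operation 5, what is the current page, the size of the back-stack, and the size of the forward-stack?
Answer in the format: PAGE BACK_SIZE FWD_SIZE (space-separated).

After 1 (visit(R)): cur=R back=1 fwd=0
After 2 (visit(V)): cur=V back=2 fwd=0
After 3 (visit(C)): cur=C back=3 fwd=0
After 4 (back): cur=V back=2 fwd=1
After 5 (back): cur=R back=1 fwd=2

R 1 2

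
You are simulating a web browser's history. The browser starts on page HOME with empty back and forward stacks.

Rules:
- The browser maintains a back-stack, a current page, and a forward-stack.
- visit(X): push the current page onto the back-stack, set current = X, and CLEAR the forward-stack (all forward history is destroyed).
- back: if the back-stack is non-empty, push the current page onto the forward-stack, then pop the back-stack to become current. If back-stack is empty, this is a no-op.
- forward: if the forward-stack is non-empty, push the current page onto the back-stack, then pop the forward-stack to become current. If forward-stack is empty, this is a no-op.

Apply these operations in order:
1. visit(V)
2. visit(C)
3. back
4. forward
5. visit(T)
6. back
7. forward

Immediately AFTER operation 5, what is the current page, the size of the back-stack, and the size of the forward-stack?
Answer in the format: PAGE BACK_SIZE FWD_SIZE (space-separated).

After 1 (visit(V)): cur=V back=1 fwd=0
After 2 (visit(C)): cur=C back=2 fwd=0
After 3 (back): cur=V back=1 fwd=1
After 4 (forward): cur=C back=2 fwd=0
After 5 (visit(T)): cur=T back=3 fwd=0

T 3 0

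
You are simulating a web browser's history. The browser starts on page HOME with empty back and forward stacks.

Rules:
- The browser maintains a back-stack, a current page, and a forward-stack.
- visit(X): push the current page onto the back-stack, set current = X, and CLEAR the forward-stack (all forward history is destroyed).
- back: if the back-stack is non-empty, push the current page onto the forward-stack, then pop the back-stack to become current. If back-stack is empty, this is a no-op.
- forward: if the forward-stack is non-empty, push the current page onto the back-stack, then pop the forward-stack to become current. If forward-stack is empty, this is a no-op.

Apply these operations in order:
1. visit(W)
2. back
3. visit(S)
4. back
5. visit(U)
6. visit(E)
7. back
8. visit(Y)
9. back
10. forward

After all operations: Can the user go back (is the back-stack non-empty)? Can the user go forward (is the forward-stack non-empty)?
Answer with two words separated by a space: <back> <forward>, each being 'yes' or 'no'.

After 1 (visit(W)): cur=W back=1 fwd=0
After 2 (back): cur=HOME back=0 fwd=1
After 3 (visit(S)): cur=S back=1 fwd=0
After 4 (back): cur=HOME back=0 fwd=1
After 5 (visit(U)): cur=U back=1 fwd=0
After 6 (visit(E)): cur=E back=2 fwd=0
After 7 (back): cur=U back=1 fwd=1
After 8 (visit(Y)): cur=Y back=2 fwd=0
After 9 (back): cur=U back=1 fwd=1
After 10 (forward): cur=Y back=2 fwd=0

Answer: yes no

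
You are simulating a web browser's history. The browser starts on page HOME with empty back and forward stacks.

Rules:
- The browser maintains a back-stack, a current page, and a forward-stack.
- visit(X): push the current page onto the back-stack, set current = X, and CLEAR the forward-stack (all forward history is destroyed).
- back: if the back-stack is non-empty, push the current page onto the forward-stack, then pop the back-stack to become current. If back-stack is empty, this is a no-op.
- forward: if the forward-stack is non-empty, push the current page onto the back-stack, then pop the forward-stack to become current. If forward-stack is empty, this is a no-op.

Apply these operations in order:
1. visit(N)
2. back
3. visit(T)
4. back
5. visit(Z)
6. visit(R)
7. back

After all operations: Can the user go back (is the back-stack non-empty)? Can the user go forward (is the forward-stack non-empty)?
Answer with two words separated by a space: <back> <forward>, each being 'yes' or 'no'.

Answer: yes yes

Derivation:
After 1 (visit(N)): cur=N back=1 fwd=0
After 2 (back): cur=HOME back=0 fwd=1
After 3 (visit(T)): cur=T back=1 fwd=0
After 4 (back): cur=HOME back=0 fwd=1
After 5 (visit(Z)): cur=Z back=1 fwd=0
After 6 (visit(R)): cur=R back=2 fwd=0
After 7 (back): cur=Z back=1 fwd=1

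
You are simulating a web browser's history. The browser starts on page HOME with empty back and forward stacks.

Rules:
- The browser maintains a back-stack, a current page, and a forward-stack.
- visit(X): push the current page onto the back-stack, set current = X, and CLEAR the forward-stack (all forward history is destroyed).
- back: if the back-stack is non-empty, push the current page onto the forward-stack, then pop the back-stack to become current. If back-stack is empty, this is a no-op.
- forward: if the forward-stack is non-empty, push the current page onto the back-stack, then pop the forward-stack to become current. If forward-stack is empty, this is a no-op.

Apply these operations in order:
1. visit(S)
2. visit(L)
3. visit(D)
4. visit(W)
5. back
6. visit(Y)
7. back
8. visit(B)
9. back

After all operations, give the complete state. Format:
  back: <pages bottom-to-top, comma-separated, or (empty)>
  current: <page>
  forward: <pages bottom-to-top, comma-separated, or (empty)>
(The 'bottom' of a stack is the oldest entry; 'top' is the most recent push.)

After 1 (visit(S)): cur=S back=1 fwd=0
After 2 (visit(L)): cur=L back=2 fwd=0
After 3 (visit(D)): cur=D back=3 fwd=0
After 4 (visit(W)): cur=W back=4 fwd=0
After 5 (back): cur=D back=3 fwd=1
After 6 (visit(Y)): cur=Y back=4 fwd=0
After 7 (back): cur=D back=3 fwd=1
After 8 (visit(B)): cur=B back=4 fwd=0
After 9 (back): cur=D back=3 fwd=1

Answer: back: HOME,S,L
current: D
forward: B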